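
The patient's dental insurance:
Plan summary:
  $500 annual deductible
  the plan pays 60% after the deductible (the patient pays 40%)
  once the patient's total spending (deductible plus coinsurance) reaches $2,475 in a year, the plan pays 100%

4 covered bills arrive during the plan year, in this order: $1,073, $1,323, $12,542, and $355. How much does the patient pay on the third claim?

$1,216.60

#1 ($1,073): $500 to deductible, leaving $573; patient's 40% is $229.20. Patient pays $729.20; OOP now $729.20.
#2 ($1,323): deductible met; 40% of $1,323 = $529.20. Cost to patient: $529.20. OOP to date $1,258.40.
#3 ($12,542): deductible met; 40% of $12,542 = $5,016.80. OOP would hit $6,275.20 > $2,475, so the cap limits the patient to $2,475 − $1,258.40 = $1,216.60.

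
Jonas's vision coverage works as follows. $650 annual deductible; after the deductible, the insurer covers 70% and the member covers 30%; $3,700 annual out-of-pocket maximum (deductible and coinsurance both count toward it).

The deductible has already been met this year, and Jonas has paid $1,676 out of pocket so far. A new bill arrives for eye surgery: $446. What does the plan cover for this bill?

$312.20

With the deductible met, the entire $446 is subject to coinsurance.
Coinsurance: $446 × 30% = $133.80.
Total out-of-pocket so far would be $1,676 + $133.80 = $1,809.80, below the $3,700 cap — no reduction.
Insurer pays the balance: $446 − $133.80 = $312.20.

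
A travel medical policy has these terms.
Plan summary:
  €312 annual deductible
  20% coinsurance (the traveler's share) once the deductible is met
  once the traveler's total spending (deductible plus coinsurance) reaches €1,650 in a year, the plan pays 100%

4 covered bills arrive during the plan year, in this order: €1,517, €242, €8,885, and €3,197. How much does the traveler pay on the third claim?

Claim 1 — €1,517: €312 finishes the deductible; €1,205 goes to coinsurance; coinsurance €1,205 × 20% = €241. Traveler owes €553 (running OOP €553).
Claim 2 — €242: deductible already satisfied, so traveler's share is 20% × €242 = €48.40. Traveler owes €48.40 (running OOP €601.40).
Claim 3 — €8,885: 20% coinsurance on €8,885 = €1,777. Adding that to €601.40 gives €2,378.40, past the €1,650 cap; traveler pays only €1,650 − €601.40 = €1,048.60.

€1,048.60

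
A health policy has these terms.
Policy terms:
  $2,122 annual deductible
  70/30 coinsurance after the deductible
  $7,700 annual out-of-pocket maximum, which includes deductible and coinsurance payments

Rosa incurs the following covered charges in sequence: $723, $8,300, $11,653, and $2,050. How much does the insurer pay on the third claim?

Claim 1 ($723): entire amount goes to the deductible. Patient owes $723 (running OOP $723). Plan pays $723 − $723 = $0.
Claim 2 ($8,300): $1,399 to deductible, leaving $6,901; patient's 30% is $2,070.30. Patient owes $3,469.30 (running OOP $4,192.30). Plan pays $8,300 − $3,469.30 = $4,830.70.
Claim 3 ($11,653): deductible already satisfied, so patient's share is 30% × $11,653 = $3,495.90. Patient pays $3,495.90; OOP now $7,688.20. Insurer: $11,653 − $3,495.90 = $8,157.10.

$8,157.10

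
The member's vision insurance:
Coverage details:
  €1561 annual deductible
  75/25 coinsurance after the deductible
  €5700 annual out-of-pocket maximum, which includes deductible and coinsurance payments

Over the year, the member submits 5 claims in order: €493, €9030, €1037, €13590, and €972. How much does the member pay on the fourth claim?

€1889.25

Claim 1 — €493: fully absorbed by the deductible. Member pays €493; OOP now €493.
Claim 2 — €9030: €1068 finishes the deductible; €7962 goes to coinsurance; 25% of €7962 = €1990.50. Member owes €3058.50 (running OOP €3551.50).
Claim 3 — €1037: deductible already satisfied, so member's share is 25% × €1037 = €259.25. Member pays €259.25; OOP now €3810.75.
Claim 4 — €13590: deductible already satisfied, so member's share is 25% × €13590 = €3397.50. Adding that to €3810.75 gives €7208.25, past the €5700 cap; member pays only €5700 − €3810.75 = €1889.25.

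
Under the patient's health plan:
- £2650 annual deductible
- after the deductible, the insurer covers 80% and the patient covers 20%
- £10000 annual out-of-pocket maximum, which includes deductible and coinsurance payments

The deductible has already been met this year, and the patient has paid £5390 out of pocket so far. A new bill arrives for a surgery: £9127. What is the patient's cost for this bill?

£1825.40

With the deductible met, the entire £9127 is subject to coinsurance.
Patient's 20% share of £9127 is £1825.40.
Year-to-date out-of-pocket becomes £5390 + £1825.40 = £7215.40, still under the £10000 maximum, so no cap applies.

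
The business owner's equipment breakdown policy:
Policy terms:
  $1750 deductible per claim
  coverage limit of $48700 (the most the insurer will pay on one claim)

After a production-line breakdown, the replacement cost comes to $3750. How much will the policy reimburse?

Less the $1750 deductible: $3750 − $1750 = $2000.
$2000 is within the $48700 limit, so the insurer pays $2000.

$2000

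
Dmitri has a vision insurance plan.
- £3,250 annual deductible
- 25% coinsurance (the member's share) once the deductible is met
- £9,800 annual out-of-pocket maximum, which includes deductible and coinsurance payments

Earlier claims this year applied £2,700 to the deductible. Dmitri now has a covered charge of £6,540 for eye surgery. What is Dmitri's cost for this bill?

Remaining deductible: £3,250 − £2,700 = £550.
That leaves £6,540 − £550 = £5,990 for coinsurance.
25% of £5,990 = £1,497.50 falls to the member.
That puts the member's cost at £550 + £1,497.50 = £2,047.50 before any cap.
Total out-of-pocket so far would be £2,700 + £2,047.50 = £4,747.50, below the £9,800 cap — no reduction.

£2,047.50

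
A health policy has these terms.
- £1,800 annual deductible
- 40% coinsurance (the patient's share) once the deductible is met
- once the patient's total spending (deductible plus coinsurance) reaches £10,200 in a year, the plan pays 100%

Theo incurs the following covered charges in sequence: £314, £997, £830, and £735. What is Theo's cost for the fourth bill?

£294

Claim 1 (£314): entire amount goes to the deductible. Cost to patient: £314. OOP to date £314.
Claim 2 (£997): all of it applies to the deductible. Patient owes £997 (running OOP £1,311).
Claim 3 (£830): £489 to deductible, leaving £341; patient's 40% is £136.40. Patient owes £625.40 (running OOP £1,936.40).
Claim 4 (£735): 40% coinsurance on £735 = £294. Patient owes £294 (running OOP £2,230.40).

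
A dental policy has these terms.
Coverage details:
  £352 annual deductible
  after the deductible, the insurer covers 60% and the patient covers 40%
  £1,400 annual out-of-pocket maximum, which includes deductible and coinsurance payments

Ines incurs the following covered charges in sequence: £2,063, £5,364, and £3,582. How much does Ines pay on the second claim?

Claim 1 — £2,063: £352 finishes the deductible; £1,711 goes to coinsurance; patient's 40% is £684.40. Patient pays £1,036.40; OOP now £1,036.40.
Claim 2 — £5,364: deductible already satisfied, so patient's share is 40% × £5,364 = £2,145.60. OOP would hit £3,182 > £1,400, so the cap limits the patient to £1,400 − £1,036.40 = £363.60.

£363.60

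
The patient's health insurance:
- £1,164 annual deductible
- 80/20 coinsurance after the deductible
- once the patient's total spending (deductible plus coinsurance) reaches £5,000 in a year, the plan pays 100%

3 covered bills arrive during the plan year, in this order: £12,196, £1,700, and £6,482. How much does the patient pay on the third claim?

£1,289.60

Bill 1, £12,196: deductible takes £1,164, £11,032 remains; 20% of £11,032 = £2,206.40. Patient owes £3,370.40 (running OOP £3,370.40).
Bill 2, £1,700: 20% coinsurance on £1,700 = £340. Patient pays £340; OOP now £3,710.40.
Bill 3, £6,482: deductible met; 20% of £6,482 = £1,296.40. Adding that to £3,710.40 gives £5,006.80, past the £5,000 cap; patient pays only £5,000 − £3,710.40 = £1,289.60.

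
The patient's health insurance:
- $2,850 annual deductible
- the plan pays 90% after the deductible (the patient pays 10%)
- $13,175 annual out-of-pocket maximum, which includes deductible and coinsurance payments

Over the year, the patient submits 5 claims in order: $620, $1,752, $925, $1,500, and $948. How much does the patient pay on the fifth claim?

$94.80

Claim 1 ($620): fully absorbed by the deductible. Patient pays $620; OOP now $620.
Claim 2 ($1,752): entire amount goes to the deductible. Patient owes $1,752 (running OOP $2,372).
Claim 3 ($925): deductible takes $478, $447 remains; patient's 10% is $44.70. Cost to patient: $522.70. OOP to date $2,894.70.
Claim 4 ($1,500): deductible met; 10% of $1,500 = $150. Cost to patient: $150. OOP to date $3,044.70.
Claim 5 ($948): 10% coinsurance on $948 = $94.80. Patient pays $94.80; OOP now $3,139.50.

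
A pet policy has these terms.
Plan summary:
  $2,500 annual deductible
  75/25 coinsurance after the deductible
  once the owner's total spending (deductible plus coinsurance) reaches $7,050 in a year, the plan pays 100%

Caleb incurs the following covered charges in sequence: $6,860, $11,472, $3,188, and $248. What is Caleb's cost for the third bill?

$592

#1 ($6,860): $2,500 finishes the deductible; $4,360 goes to coinsurance; 25% of $4,360 = $1,090. Owner owes $3,590 (running OOP $3,590).
#2 ($11,472): 25% coinsurance on $11,472 = $2,868. Cost to owner: $2,868. OOP to date $6,458.
#3 ($3,188): deductible already satisfied, so owner's share is 25% × $3,188 = $797. Adding that to $6,458 gives $7,255, past the $7,050 cap; owner pays only $7,050 − $6,458 = $592.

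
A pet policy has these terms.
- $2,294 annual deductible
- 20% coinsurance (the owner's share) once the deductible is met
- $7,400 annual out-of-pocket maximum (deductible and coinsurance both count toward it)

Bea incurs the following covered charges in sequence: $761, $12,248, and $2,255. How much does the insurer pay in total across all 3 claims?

$10,376

Claim 1 — $761: all of it applies to the deductible. Owner owes $761 (running OOP $761). Plan pays $761 − $761 = $0.
Claim 2 — $12,248: $1,533 to deductible, leaving $10,715; owner's 20% is $2,143. Cost to owner: $3,676. OOP to date $4,437. Plan pays $12,248 − $3,676 = $8,572.
Claim 3 — $2,255: 20% coinsurance on $2,255 = $451. Owner owes $451 (running OOP $4,888). Plan pays $2,255 − $451 = $1,804.
Insurer total: $0 + $8,572 + $1,804 = $10,376.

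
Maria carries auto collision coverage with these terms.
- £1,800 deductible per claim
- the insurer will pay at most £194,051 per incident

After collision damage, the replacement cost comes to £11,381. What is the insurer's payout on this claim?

Subtract the deductible: £11,381 − £1,800 = £9,581.
£9,581 is within the £194,051 limit, so the insurer pays £9,581.

£9,581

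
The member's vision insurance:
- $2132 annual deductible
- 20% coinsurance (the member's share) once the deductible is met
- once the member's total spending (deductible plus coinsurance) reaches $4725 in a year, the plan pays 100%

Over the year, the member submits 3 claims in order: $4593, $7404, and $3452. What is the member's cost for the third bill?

$620

Claim 1 — $4593: $2132 to deductible, leaving $2461; coinsurance $2461 × 20% = $492.20. Member owes $2624.20 (running OOP $2624.20).
Claim 2 — $7404: deductible already satisfied, so member's share is 20% × $7404 = $1480.80. Member pays $1480.80; OOP now $4105.
Claim 3 — $3452: 20% coinsurance on $3452 = $690.40. That would push OOP to $4795.40, over the $4725 cap, so member pays $4725 − $4105 = $620.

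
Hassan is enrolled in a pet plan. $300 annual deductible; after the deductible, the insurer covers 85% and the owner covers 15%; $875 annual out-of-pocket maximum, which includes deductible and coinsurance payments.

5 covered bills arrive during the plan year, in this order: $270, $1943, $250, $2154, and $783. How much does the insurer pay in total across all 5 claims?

Claim 1 — $270: entire amount goes to the deductible. Cost to owner: $270. OOP to date $270. Plan pays $270 − $270 = $0.
Claim 2 — $1943: deductible takes $30, $1913 remains; owner's 15% is $286.95. Owner pays $316.95; OOP now $586.95. Plan pays $1943 − $316.95 = $1626.05.
Claim 3 — $250: 15% coinsurance on $250 = $37.50. Owner owes $37.50 (running OOP $624.45). Insurer: $250 − $37.50 = $212.50.
Claim 4 — $2154: deductible already satisfied, so owner's share is 15% × $2154 = $323.10. Adding that to $624.45 gives $947.55, past the $875 cap; owner pays only $875 − $624.45 = $250.55. Insurer: $2154 − $250.55 = $1903.45.
Claim 5 — $783: deductible already satisfied, so owner's share is 15% × $783 = $117.45. OOP would hit $992.45 > $875, so the cap limits the owner to $875 − $875 = $0. Insurer: $783 − $0 = $783.
Insurer total = bills − owner's total = $5400 − $875 = $4525.

$4525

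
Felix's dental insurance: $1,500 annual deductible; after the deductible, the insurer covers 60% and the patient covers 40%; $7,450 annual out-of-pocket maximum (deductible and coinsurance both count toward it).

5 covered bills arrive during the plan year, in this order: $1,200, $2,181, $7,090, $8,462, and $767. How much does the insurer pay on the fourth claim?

$6,100.40

Claim 1 — $1,200: fully absorbed by the deductible. Cost to patient: $1,200. OOP to date $1,200. Insurer: $1,200 − $1,200 = $0.
Claim 2 — $2,181: $300 to deductible, leaving $1,881; coinsurance $1,881 × 40% = $752.40. Cost to patient: $1,052.40. OOP to date $2,252.40. Insurer: $2,181 − $1,052.40 = $1,128.60.
Claim 3 — $7,090: deductible already satisfied, so patient's share is 40% × $7,090 = $2,836. Cost to patient: $2,836. OOP to date $5,088.40. Plan pays $7,090 − $2,836 = $4,254.
Claim 4 — $8,462: 40% coinsurance on $8,462 = $3,384.80. OOP would hit $8,473.20 > $7,450, so the cap limits the patient to $7,450 − $5,088.40 = $2,361.60. Plan pays $8,462 − $2,361.60 = $6,100.40.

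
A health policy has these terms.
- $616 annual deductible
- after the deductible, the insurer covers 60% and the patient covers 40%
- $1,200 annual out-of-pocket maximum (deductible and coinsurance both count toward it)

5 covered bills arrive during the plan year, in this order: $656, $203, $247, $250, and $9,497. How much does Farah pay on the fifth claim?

$288

#1 ($656): deductible takes $616, $40 remains; 40% of $40 = $16. Cost to patient: $632. OOP to date $632.
#2 ($203): deductible met; 40% of $203 = $81.20. Patient owes $81.20 (running OOP $713.20).
#3 ($247): deductible already satisfied, so patient's share is 40% × $247 = $98.80. Patient pays $98.80; OOP now $812.
#4 ($250): deductible met; 40% of $250 = $100. Cost to patient: $100. OOP to date $912.
#5 ($9,497): deductible met; 40% of $9,497 = $3,798.80. That would push OOP to $4,710.80, over the $1,200 cap, so patient pays $1,200 − $912 = $288.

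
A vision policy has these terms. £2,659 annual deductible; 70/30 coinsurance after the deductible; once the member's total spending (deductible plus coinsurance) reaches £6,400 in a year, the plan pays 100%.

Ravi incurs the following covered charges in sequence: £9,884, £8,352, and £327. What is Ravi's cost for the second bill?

Claim 1 (£9,884): £2,659 finishes the deductible; £7,225 goes to coinsurance; member's 30% is £2,167.50. Member pays £4,826.50; OOP now £4,826.50.
Claim 2 (£8,352): 30% coinsurance on £8,352 = £2,505.60. OOP would hit £7,332.10 > £6,400, so the cap limits the member to £6,400 − £4,826.50 = £1,573.50.

£1,573.50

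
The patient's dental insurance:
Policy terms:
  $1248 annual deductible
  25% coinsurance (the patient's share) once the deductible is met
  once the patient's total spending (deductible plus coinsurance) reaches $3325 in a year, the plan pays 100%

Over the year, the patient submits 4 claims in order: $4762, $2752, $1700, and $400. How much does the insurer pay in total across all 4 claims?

#1 ($4762): $1248 to deductible, leaving $3514; patient's 25% is $878.50. Cost to patient: $2126.50. OOP to date $2126.50. Insurer: $4762 − $2126.50 = $2635.50.
#2 ($2752): deductible already satisfied, so patient's share is 25% × $2752 = $688. Cost to patient: $688. OOP to date $2814.50. Plan pays $2752 − $688 = $2064.
#3 ($1700): 25% coinsurance on $1700 = $425. Patient owes $425 (running OOP $3239.50). Plan pays $1700 − $425 = $1275.
#4 ($400): 25% coinsurance on $400 = $100. OOP would hit $3339.50 > $3325, so the cap limits the patient to $3325 − $3239.50 = $85.50. Plan pays $400 − $85.50 = $314.50.
Insurer total = bills − patient's total = $9614 − $3325 = $6289.

$6289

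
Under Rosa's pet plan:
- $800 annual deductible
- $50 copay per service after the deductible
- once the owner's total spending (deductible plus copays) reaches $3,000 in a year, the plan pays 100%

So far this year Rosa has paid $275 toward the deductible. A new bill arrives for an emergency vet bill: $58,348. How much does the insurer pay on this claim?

Deductible still to meet: $800 − $275 = $525.
After the $525 deductible portion, $58,348 − $525 = $57,823 is subject to the copay.
Copay on this service: $50.
Owner responsibility before any cap: $525 + $50 = $575.
Total out-of-pocket so far would be $275 + $575 = $850, below the $3,000 cap — no reduction.
Insurer pays the balance: $58,348 − $575 = $57,773.

$57,773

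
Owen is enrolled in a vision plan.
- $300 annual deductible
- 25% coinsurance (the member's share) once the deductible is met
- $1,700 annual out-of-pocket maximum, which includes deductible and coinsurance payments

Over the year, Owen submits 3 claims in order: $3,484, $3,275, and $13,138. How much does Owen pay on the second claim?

Bill 1, $3,484: deductible takes $300, $3,184 remains; 25% of $3,184 = $796. Cost to member: $1,096. OOP to date $1,096.
Bill 2, $3,275: deductible already satisfied, so member's share is 25% × $3,275 = $818.75. That would push OOP to $1,914.75, over the $1,700 cap, so member pays $1,700 − $1,096 = $604.

$604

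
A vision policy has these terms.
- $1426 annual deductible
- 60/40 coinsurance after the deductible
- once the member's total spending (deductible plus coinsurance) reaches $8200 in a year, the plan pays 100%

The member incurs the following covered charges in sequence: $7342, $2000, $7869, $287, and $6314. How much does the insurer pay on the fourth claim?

Claim 1 — $7342: $1426 finishes the deductible; $5916 goes to coinsurance; member's 40% is $2366.40. Cost to member: $3792.40. OOP to date $3792.40. Insurer: $7342 − $3792.40 = $3549.60.
Claim 2 — $2000: deductible met; 40% of $2000 = $800. Member owes $800 (running OOP $4592.40). Insurer: $2000 − $800 = $1200.
Claim 3 — $7869: 40% coinsurance on $7869 = $3147.60. Cost to member: $3147.60. OOP to date $7740. Plan pays $7869 − $3147.60 = $4721.40.
Claim 4 — $287: deductible met; 40% of $287 = $114.80. Member owes $114.80 (running OOP $7854.80). Plan pays $287 − $114.80 = $172.20.

$172.20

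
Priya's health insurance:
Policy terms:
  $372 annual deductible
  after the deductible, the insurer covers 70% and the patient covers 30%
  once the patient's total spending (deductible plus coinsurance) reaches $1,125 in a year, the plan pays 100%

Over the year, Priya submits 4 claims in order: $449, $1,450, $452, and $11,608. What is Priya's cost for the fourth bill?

$159.30

Claim 1 — $449: $372 to deductible, leaving $77; 30% of $77 = $23.10. Patient owes $395.10 (running OOP $395.10).
Claim 2 — $1,450: deductible already satisfied, so patient's share is 30% × $1,450 = $435. Patient pays $435; OOP now $830.10.
Claim 3 — $452: deductible met; 30% of $452 = $135.60. Patient pays $135.60; OOP now $965.70.
Claim 4 — $11,608: deductible met; 30% of $11,608 = $3,482.40. Adding that to $965.70 gives $4,448.10, past the $1,125 cap; patient pays only $1,125 − $965.70 = $159.30.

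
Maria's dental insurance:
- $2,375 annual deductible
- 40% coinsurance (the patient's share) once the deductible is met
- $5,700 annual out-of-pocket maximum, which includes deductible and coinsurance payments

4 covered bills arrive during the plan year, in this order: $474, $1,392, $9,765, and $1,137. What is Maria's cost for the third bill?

$3,834

Claim 1 — $474: all of it applies to the deductible. Patient pays $474; OOP now $474.
Claim 2 — $1,392: fully absorbed by the deductible. Cost to patient: $1,392. OOP to date $1,866.
Claim 3 — $9,765: $509 to deductible, leaving $9,256; patient's 40% is $3,702.40. Claim cost before the cap: $509 + $3,702.40 = $4,211.40. OOP would hit $6,077.40 > $5,700, so the cap limits the patient to $5,700 − $1,866 = $3,834.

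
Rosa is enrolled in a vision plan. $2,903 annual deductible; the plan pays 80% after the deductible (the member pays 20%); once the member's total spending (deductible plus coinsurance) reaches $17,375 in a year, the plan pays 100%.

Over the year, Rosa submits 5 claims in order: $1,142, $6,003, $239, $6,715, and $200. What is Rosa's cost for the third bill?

$47.80

Claim 1 — $1,142: entire amount goes to the deductible. Member pays $1,142; OOP now $1,142.
Claim 2 — $6,003: $1,761 to deductible, leaving $4,242; coinsurance $4,242 × 20% = $848.40. Cost to member: $2,609.40. OOP to date $3,751.40.
Claim 3 — $239: 20% coinsurance on $239 = $47.80. Member owes $47.80 (running OOP $3,799.20).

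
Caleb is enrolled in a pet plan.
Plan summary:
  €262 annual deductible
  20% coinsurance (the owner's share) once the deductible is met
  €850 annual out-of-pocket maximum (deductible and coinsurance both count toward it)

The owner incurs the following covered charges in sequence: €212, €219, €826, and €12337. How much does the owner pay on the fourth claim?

€389

Bill 1, €212: fully absorbed by the deductible. Owner owes €212 (running OOP €212).
Bill 2, €219: €50 to deductible, leaving €169; 20% of €169 = €33.80. Cost to owner: €83.80. OOP to date €295.80.
Bill 3, €826: 20% coinsurance on €826 = €165.20. Owner owes €165.20 (running OOP €461).
Bill 4, €12337: 20% coinsurance on €12337 = €2467.40. OOP would hit €2928.40 > €850, so the cap limits the owner to €850 − €461 = €389.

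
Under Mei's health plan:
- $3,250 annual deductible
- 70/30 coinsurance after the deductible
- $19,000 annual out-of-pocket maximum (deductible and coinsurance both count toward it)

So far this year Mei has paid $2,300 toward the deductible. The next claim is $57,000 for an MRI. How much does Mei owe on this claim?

$16,700

Deductible still to meet: $3,250 − $2,300 = $950.
The remaining $56,050 (= $57,000 − $950) moves to coinsurance.
30% of $56,050 = $16,815 falls to the patient.
So the patient owes $950 + $16,815 = $17,765 before any cap.
Year-to-date out-of-pocket would reach $2,300 + $17,765 = $20,065, above the $19,000 maximum, so the patient pays only $19,000 − $2,300 = $16,700.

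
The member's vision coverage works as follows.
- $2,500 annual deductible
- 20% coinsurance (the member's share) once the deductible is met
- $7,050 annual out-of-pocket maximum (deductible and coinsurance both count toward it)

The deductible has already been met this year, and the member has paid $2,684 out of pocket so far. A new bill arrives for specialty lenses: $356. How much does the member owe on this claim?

With the deductible met, the entire $356 is subject to coinsurance.
Coinsurance: $356 × 20% = $71.20.
Year-to-date out-of-pocket becomes $2,684 + $71.20 = $2,755.20, still under the $7,050 maximum, so no cap applies.

$71.20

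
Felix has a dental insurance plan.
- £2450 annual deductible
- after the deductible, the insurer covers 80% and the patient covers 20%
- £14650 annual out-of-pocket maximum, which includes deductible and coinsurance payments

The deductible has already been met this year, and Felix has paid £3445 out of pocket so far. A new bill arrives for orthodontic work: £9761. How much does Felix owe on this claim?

With the deductible met, the entire £9761 is subject to coinsurance.
20% of £9761 = £1952.20 falls to the patient.
Year-to-date out-of-pocket becomes £3445 + £1952.20 = £5397.20, still under the £14650 maximum, so no cap applies.

£1952.20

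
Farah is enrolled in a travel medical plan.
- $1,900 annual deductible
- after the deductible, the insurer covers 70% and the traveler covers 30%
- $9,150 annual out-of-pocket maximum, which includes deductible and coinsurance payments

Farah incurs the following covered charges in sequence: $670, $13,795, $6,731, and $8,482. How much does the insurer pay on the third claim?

$4,711.70

Bill 1, $670: fully absorbed by the deductible. Cost to traveler: $670. OOP to date $670. Insurer: $670 − $670 = $0.
Bill 2, $13,795: $1,230 finishes the deductible; $12,565 goes to coinsurance; 30% of $12,565 = $3,769.50. Traveler owes $4,999.50 (running OOP $5,669.50). Insurer: $13,795 − $4,999.50 = $8,795.50.
Bill 3, $6,731: deductible already satisfied, so traveler's share is 30% × $6,731 = $2,019.30. Cost to traveler: $2,019.30. OOP to date $7,688.80. Plan pays $6,731 − $2,019.30 = $4,711.70.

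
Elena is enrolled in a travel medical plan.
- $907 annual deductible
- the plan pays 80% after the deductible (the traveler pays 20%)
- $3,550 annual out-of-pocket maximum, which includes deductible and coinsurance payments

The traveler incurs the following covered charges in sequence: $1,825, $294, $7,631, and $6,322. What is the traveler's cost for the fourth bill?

Claim 1 — $1,825: $907 finishes the deductible; $918 goes to coinsurance; 20% of $918 = $183.60. Cost to traveler: $1,090.60. OOP to date $1,090.60.
Claim 2 — $294: deductible met; 20% of $294 = $58.80. Traveler pays $58.80; OOP now $1,149.40.
Claim 3 — $7,631: 20% coinsurance on $7,631 = $1,526.20. Traveler pays $1,526.20; OOP now $2,675.60.
Claim 4 — $6,322: deductible already satisfied, so traveler's share is 20% × $6,322 = $1,264.40. That would push OOP to $3,940, over the $3,550 cap, so traveler pays $3,550 − $2,675.60 = $874.40.

$874.40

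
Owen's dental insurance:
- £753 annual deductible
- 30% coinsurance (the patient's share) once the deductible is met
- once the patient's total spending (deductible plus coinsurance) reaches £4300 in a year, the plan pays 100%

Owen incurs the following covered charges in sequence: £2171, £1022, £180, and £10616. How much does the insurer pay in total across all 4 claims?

#1 (£2171): £753 finishes the deductible; £1418 goes to coinsurance; coinsurance £1418 × 30% = £425.40. Patient owes £1178.40 (running OOP £1178.40). Plan pays £2171 − £1178.40 = £992.60.
#2 (£1022): 30% coinsurance on £1022 = £306.60. Patient owes £306.60 (running OOP £1485). Plan pays £1022 − £306.60 = £715.40.
#3 (£180): deductible already satisfied, so patient's share is 30% × £180 = £54. Cost to patient: £54. OOP to date £1539. Plan pays £180 − £54 = £126.
#4 (£10616): deductible already satisfied, so patient's share is 30% × £10616 = £3184.80. Adding that to £1539 gives £4723.80, past the £4300 cap; patient pays only £4300 − £1539 = £2761. Plan pays £10616 − £2761 = £7855.
Insurer total: £992.60 + £715.40 + £126 + £7855 = £9689.

£9689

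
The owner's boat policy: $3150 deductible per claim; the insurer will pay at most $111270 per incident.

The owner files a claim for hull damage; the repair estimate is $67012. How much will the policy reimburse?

$63862

After the deductible, $67012 − $3150 = $63862 remains.
$63862 is within the $111270 limit, so the insurer pays $63862.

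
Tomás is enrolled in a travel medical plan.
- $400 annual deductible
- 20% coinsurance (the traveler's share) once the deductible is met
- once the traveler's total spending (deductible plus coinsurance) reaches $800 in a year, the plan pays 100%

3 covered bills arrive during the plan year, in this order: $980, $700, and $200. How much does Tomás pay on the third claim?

$40

#1 ($980): $400 finishes the deductible; $580 goes to coinsurance; traveler's 20% is $116. Cost to traveler: $516. OOP to date $516.
#2 ($700): deductible met; 20% of $700 = $140. Traveler pays $140; OOP now $656.
#3 ($200): 20% coinsurance on $200 = $40. Traveler pays $40; OOP now $696.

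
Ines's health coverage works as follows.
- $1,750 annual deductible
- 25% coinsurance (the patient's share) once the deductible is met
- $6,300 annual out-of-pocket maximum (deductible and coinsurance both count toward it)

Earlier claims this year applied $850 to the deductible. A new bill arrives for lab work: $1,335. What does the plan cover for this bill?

Deductible still to meet: $1,750 − $850 = $900.
After the $900 deductible portion, $1,335 − $900 = $435 is subject to coinsurance.
Coinsurance: $435 × 25% = $108.75.
That puts the patient's cost at $900 + $108.75 = $1,008.75 before any cap.
Total out-of-pocket so far would be $850 + $1,008.75 = $1,858.75, below the $6,300 cap — no reduction.
Insurer pays the balance: $1,335 − $1,008.75 = $326.25.

$326.25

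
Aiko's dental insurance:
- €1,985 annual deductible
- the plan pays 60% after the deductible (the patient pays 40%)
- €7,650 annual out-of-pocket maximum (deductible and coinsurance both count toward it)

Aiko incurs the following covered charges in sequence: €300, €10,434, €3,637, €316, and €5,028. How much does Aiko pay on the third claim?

€1,454.80

Claim 1 (€300): all of it applies to the deductible. Cost to patient: €300. OOP to date €300.
Claim 2 (€10,434): €1,685 to deductible, leaving €8,749; patient's 40% is €3,499.60. Patient pays €5,184.60; OOP now €5,484.60.
Claim 3 (€3,637): deductible met; 40% of €3,637 = €1,454.80. Patient owes €1,454.80 (running OOP €6,939.40).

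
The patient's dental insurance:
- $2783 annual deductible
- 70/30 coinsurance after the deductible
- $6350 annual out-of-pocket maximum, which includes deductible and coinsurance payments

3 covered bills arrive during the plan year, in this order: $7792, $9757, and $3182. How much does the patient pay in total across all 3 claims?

Claim 1 — $7792: $2783 to deductible, leaving $5009; patient's 30% is $1502.70. Cost to patient: $4285.70. OOP to date $4285.70.
Claim 2 — $9757: deductible already satisfied, so patient's share is 30% × $9757 = $2927.10. OOP would hit $7212.80 > $6350, so the cap limits the patient to $6350 − $4285.70 = $2064.30.
Claim 3 — $3182: deductible already satisfied, so patient's share is 30% × $3182 = $954.60. Adding that to $6350 gives $7304.60, past the $6350 cap; patient pays only $6350 − $6350 = $0.
Summing the patient's payments: $4285.70 + $2064.30 + $0 = $6350.

$6350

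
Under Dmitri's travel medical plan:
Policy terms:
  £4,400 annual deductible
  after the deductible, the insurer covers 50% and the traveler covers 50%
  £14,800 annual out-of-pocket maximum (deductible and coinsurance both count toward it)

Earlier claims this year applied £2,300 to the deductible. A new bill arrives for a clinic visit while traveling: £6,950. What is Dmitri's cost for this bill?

Remaining deductible: £4,400 − £2,300 = £2,100.
That leaves £6,950 − £2,100 = £4,850 for coinsurance.
Coinsurance: £4,850 × 50% = £2,425.
That puts the traveler's cost at £2,100 + £2,425 = £4,525 before any cap.
Total out-of-pocket so far would be £2,300 + £4,525 = £6,825, below the £14,800 cap — no reduction.

£4,525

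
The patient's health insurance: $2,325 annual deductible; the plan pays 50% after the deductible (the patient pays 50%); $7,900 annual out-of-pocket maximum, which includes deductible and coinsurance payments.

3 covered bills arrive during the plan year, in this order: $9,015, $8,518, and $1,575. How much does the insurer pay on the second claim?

#1 ($9,015): $2,325 finishes the deductible; $6,690 goes to coinsurance; patient's 50% is $3,345. Cost to patient: $5,670. OOP to date $5,670. Plan pays $9,015 − $5,670 = $3,345.
#2 ($8,518): deductible met; 50% of $8,518 = $4,259. OOP would hit $9,929 > $7,900, so the cap limits the patient to $7,900 − $5,670 = $2,230. Plan pays $8,518 − $2,230 = $6,288.

$6,288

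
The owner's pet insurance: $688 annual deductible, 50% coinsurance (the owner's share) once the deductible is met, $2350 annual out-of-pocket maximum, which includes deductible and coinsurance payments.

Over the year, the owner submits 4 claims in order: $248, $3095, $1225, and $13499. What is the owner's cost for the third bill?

Bill 1, $248: entire amount goes to the deductible. Owner pays $248; OOP now $248.
Bill 2, $3095: $440 finishes the deductible; $2655 goes to coinsurance; owner's 50% is $1327.50. Owner owes $1767.50 (running OOP $2015.50).
Bill 3, $1225: 50% coinsurance on $1225 = $612.50. Adding that to $2015.50 gives $2628, past the $2350 cap; owner pays only $2350 − $2015.50 = $334.50.

$334.50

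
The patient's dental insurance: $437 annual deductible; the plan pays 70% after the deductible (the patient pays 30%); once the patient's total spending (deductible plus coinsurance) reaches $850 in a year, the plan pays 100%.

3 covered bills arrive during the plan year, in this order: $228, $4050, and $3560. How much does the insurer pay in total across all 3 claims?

Bill 1, $228: fully absorbed by the deductible. Patient pays $228; OOP now $228. Insurer: $228 − $228 = $0.
Bill 2, $4050: $209 to deductible, leaving $3841; coinsurance $3841 × 30% = $1152.30. Together that's $209 + $1152.30 = $1361.30. OOP would hit $1589.30 > $850, so the cap limits the patient to $850 − $228 = $622. Plan pays $4050 − $622 = $3428.
Bill 3, $3560: 30% coinsurance on $3560 = $1068. That would push OOP to $1918, over the $850 cap, so patient pays $850 − $850 = $0. Insurer: $3560 − $0 = $3560.
Insurer total: $0 + $3428 + $3560 = $6988.

$6988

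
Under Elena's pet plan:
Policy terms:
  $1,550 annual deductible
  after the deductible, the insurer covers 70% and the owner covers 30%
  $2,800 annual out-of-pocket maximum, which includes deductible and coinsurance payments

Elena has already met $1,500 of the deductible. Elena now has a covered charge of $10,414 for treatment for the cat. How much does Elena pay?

$1,500 of the $1,550 deductible is already met, leaving $50.
The remaining $10,364 (= $10,414 − $50) moves to coinsurance.
30% of $10,364 = $3,109.20 falls to the owner.
That puts the owner's cost at $50 + $3,109.20 = $3,159.20 before any cap.
That would bring total out-of-pocket to $4,659.20, past the $2,800 cap. The owner is capped at $2,800 − $1,500 = $1,300 on this claim.

$1,300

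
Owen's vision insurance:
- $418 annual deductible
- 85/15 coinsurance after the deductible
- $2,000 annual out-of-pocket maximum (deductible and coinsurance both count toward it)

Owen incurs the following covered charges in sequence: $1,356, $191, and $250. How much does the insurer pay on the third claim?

$212.50

Claim 1 ($1,356): $418 finishes the deductible; $938 goes to coinsurance; coinsurance $938 × 15% = $140.70. Member owes $558.70 (running OOP $558.70). Insurer: $1,356 − $558.70 = $797.30.
Claim 2 ($191): 15% coinsurance on $191 = $28.65. Member owes $28.65 (running OOP $587.35). Insurer: $191 − $28.65 = $162.35.
Claim 3 ($250): deductible met; 15% of $250 = $37.50. Cost to member: $37.50. OOP to date $624.85. Plan pays $250 − $37.50 = $212.50.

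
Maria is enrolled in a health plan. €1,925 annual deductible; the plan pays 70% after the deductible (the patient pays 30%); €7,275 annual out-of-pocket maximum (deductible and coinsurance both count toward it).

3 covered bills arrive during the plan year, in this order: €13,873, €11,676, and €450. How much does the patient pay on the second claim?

#1 (€13,873): €1,925 finishes the deductible; €11,948 goes to coinsurance; patient's 30% is €3,584.40. Patient pays €5,509.40; OOP now €5,509.40.
#2 (€11,676): 30% coinsurance on €11,676 = €3,502.80. That would push OOP to €9,012.20, over the €7,275 cap, so patient pays €7,275 − €5,509.40 = €1,765.60.

€1,765.60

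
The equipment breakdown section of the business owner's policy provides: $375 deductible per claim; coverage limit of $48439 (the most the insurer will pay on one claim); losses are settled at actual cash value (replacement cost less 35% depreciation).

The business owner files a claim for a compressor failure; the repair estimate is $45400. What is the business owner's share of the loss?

Actual cash value after 35% depreciation: $45400 × 65% = $29510.
Subtract the deductible: $29510 − $375 = $29135.
$29135 ≤ $48439, so the limit doesn't bind; insurer pays $29135.
Out of pocket: $45400 − $29135 = $16265.

$16265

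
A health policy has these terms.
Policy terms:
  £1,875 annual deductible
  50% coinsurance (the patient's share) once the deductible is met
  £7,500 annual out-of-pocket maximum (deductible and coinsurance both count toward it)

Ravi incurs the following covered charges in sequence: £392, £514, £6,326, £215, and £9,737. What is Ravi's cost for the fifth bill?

£2,839

Bill 1, £392: all of it applies to the deductible. Patient pays £392; OOP now £392.
Bill 2, £514: all of it applies to the deductible. Patient pays £514; OOP now £906.
Bill 3, £6,326: deductible takes £969, £5,357 remains; 50% of £5,357 = £2,678.50. Patient pays £3,647.50; OOP now £4,553.50.
Bill 4, £215: deductible met; 50% of £215 = £107.50. Patient owes £107.50 (running OOP £4,661).
Bill 5, £9,737: deductible already satisfied, so patient's share is 50% × £9,737 = £4,868.50. That would push OOP to £9,529.50, over the £7,500 cap, so patient pays £7,500 − £4,661 = £2,839.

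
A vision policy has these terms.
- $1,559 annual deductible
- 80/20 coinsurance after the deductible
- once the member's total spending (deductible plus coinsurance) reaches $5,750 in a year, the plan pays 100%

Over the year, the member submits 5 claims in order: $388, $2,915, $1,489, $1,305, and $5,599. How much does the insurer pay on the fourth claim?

Bill 1, $388: entire amount goes to the deductible. Member pays $388; OOP now $388. Plan pays $388 − $388 = $0.
Bill 2, $2,915: deductible takes $1,171, $1,744 remains; coinsurance $1,744 × 20% = $348.80. Member owes $1,519.80 (running OOP $1,907.80). Plan pays $2,915 − $1,519.80 = $1,395.20.
Bill 3, $1,489: 20% coinsurance on $1,489 = $297.80. Member pays $297.80; OOP now $2,205.60. Plan pays $1,489 − $297.80 = $1,191.20.
Bill 4, $1,305: 20% coinsurance on $1,305 = $261. Member owes $261 (running OOP $2,466.60). Insurer: $1,305 − $261 = $1,044.

$1,044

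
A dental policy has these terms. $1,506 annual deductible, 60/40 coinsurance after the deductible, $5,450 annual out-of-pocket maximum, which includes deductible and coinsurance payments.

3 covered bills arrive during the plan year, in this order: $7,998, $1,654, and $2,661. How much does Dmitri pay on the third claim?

$685.60

Claim 1 — $7,998: deductible takes $1,506, $6,492 remains; 40% of $6,492 = $2,596.80. Patient owes $4,102.80 (running OOP $4,102.80).
Claim 2 — $1,654: 40% coinsurance on $1,654 = $661.60. Cost to patient: $661.60. OOP to date $4,764.40.
Claim 3 — $2,661: deductible already satisfied, so patient's share is 40% × $2,661 = $1,064.40. OOP would hit $5,828.80 > $5,450, so the cap limits the patient to $5,450 − $4,764.40 = $685.60.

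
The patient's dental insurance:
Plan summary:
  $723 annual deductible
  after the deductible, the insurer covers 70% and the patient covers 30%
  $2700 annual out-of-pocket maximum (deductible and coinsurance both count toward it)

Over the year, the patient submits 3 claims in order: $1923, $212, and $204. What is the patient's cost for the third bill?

$61.20

#1 ($1923): deductible takes $723, $1200 remains; coinsurance $1200 × 30% = $360. Patient owes $1083 (running OOP $1083).
#2 ($212): 30% coinsurance on $212 = $63.60. Patient owes $63.60 (running OOP $1146.60).
#3 ($204): deductible already satisfied, so patient's share is 30% × $204 = $61.20. Patient pays $61.20; OOP now $1207.80.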